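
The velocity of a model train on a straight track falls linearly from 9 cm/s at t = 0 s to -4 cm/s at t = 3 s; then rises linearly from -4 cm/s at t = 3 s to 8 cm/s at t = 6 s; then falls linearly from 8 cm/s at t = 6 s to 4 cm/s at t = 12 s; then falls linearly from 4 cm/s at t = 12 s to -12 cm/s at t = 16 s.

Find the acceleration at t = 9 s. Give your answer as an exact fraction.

-2/3 cm/s²

Acceleration is the slope of the v-t graph on 6–12 s: (4 − 8)/(12 − 6) = -2/3 cm/s².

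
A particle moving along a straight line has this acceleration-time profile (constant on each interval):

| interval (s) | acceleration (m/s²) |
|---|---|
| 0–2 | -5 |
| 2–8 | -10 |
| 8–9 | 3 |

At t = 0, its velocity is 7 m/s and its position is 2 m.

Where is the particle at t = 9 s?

-253.5 m

On each constant-a segment, Δv = aΔt and Δx = v₀Δt + ½aΔt²; chain segment to segment.
0–2 s: v starts 7 m/s; Δx = 7·2 + ½·-5·2² = 4 m; v ends -3 m/s.
2–8 s: v starts -3 m/s; Δx = -3·6 + ½·-10·6² = -198 m; v ends -63 m/s.
8–9 s: v starts -63 m/s; Δx = -63·1 + ½·3·1² = -61.5 m; v ends -60 m/s.
x(9) = 2 + Σ Δx = -253.5 m.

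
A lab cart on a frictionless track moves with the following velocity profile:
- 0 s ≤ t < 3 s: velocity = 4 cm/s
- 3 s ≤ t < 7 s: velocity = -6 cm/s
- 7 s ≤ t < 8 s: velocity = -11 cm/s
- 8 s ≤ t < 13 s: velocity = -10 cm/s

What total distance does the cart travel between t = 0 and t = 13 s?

97 cm

Total distance travelled is ∫|v| dt — sum the magnitudes of each area piece.
0–3 s: |4| × 3 = 12 cm
3–7 s: |-6| × 4 = 24 cm
7–8 s: |-11| × 1 = 11 cm
8–13 s: |-10| × 5 = 50 cm
Total distance = 97 cm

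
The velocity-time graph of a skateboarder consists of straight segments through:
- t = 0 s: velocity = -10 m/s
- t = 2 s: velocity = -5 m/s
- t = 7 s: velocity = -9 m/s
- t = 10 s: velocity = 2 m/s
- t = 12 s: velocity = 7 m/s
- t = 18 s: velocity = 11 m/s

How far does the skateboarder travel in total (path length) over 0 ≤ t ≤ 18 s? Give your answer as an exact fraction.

2741/22 m

Distance (not displacement) is the total path length: add the absolute areas under v-t.
0–2 s: |½(-10 + -5)(2)| = 15 m
2–7 s: |½(-5 + -9)(5)| = 35 m
7–10 s: v = 0 at t = 104/11 s; triangle areas 243/22 + 6/11 = 255/22 m
10–12 s: |½(2 + 7)(2)| = 9 m
12–18 s: |½(7 + 11)(6)| = 54 m
Total distance = 2741/22 m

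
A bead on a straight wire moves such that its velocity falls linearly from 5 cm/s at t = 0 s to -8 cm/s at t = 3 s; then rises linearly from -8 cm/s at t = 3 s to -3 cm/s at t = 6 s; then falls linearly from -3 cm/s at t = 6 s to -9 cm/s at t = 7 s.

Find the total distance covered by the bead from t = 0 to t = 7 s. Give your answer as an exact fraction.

Distance (not displacement) is the total path length: add the absolute areas under v-t.
0–3 s: v = 0 at t = 15/13 s; triangle areas 75/26 + 96/13 = 267/26 cm
3–6 s: |½(-8 + -3)(3)| = 16.5 cm
6–7 s: |½(-3 + -9)(1)| = 6 cm
Total distance = 426/13 cm

426/13 cm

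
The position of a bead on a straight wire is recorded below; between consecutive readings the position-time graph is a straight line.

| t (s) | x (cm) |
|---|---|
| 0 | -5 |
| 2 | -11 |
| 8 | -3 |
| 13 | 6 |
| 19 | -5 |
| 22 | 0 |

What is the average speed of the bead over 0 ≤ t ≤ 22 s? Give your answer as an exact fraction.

39/22 cm/s

Average speed = (total path length)/(elapsed time); on a piecewise-linear x-t graph the path length is Σ|Δx|.
0–2 s: |Δx| = |-11 − -5| = 6 cm
2–8 s: |Δx| = |-3 − -11| = 8 cm
8–13 s: |Δx| = |6 − -3| = 9 cm
13–19 s: |Δx| = |-5 − 6| = 11 cm
19–22 s: |Δx| = |0 − -5| = 5 cm
Total path = 39 cm; average speed = 39/22 = 39/22 cm/s.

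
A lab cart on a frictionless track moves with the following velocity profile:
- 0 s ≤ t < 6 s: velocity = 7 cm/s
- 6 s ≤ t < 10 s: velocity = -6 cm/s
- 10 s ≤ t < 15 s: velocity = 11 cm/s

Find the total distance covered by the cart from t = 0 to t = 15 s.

121 cm

Distance (not displacement) is the total path length: add the absolute areas under v-t.
0–6 s: |7| × 6 = 42 cm
6–10 s: |-6| × 4 = 24 cm
10–15 s: |11| × 5 = 55 cm
Total distance = 121 cm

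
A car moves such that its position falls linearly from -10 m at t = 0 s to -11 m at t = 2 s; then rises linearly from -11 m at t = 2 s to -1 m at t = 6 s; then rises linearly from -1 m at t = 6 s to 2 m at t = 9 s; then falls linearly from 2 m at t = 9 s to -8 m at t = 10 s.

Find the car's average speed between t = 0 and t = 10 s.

2.4 m/s

Average speed = (total path length)/(elapsed time); on a piecewise-linear x-t graph the path length is Σ|Δx|.
0–2 s: |Δx| = |-11 − -10| = 1 m
2–6 s: |Δx| = |-1 − -11| = 10 m
6–9 s: |Δx| = |2 − -1| = 3 m
9–10 s: |Δx| = |-8 − 2| = 10 m
Total path = 24 m; average speed = 24/10 = 2.4 m/s.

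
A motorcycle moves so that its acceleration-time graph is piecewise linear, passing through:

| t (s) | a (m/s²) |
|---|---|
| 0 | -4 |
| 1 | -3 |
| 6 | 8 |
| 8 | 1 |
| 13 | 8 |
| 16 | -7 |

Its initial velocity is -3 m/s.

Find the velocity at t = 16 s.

39 m/s

Δv equals the area under the a-t graph; then v = v₀ + Δv.
0–1 s: ½(-4 + -3)(1) = -3.5 m/s
1–6 s: ½(-3 + 8)(5) = 12.5 m/s
6–8 s: ½(8 + 1)(2) = 9 m/s
8–13 s: ½(1 + 8)(5) = 22.5 m/s
13–16 s: ½(8 + -7)(3) = 1.5 m/s
Δv = 42 m/s, so v(16) = -3 + (42) = 39 m/s.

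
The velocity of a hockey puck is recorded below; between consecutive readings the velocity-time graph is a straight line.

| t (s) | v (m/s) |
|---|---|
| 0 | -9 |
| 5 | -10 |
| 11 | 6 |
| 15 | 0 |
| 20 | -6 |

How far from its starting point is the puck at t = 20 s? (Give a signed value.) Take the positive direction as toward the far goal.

Displacement is the signed area under the v-t curve.
0–5 s: ½(-9 + -10)(5) = -47.5 m
5–11 s: ½(-10 + 6)(6) = -12 m
11–15 s: ½(6 + 0)(4) = 12 m
15–20 s: ½(0 + -6)(5) = -15 m
Net displacement = -62.5 m

-62.5 m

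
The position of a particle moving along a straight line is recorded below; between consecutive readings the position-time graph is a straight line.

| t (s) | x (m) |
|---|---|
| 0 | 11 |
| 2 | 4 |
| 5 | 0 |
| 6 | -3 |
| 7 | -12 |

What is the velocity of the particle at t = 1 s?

Velocity is the slope of the x-t graph on 0–2 s: (4 − 11)/(2 − 0) = -3.5 m/s.

-3.5 m/s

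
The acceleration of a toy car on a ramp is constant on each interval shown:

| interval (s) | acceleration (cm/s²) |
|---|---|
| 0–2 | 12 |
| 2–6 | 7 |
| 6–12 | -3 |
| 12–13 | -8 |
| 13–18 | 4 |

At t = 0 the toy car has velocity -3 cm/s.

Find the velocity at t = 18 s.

43 cm/s

Δv equals the area under the a-t graph; then v = v₀ + Δv.
0–2 s: 12 × 2 = 24 cm/s
2–6 s: 7 × 4 = 28 cm/s
6–12 s: -3 × 6 = -18 cm/s
12–13 s: -8 × 1 = -8 cm/s
13–18 s: 4 × 5 = 20 cm/s
Δv = 46 cm/s, so v(18) = -3 + (46) = 43 cm/s.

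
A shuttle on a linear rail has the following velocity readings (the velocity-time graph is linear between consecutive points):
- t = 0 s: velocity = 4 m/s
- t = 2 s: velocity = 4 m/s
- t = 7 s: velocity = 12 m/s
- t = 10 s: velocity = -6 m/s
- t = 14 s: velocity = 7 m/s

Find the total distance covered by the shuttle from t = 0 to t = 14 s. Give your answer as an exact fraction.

Total distance travelled is ∫|v| dt — sum the magnitudes of each area piece.
0–2 s: |4| × 2 = 8 m
2–7 s: |½(4 + 12)(5)| = 40 m
7–10 s: v = 0 at t = 9 s; triangle areas 12 + 3 = 15 m
10–14 s: v = 0 at t = 154/13 s; triangle areas 72/13 + 98/13 = 170/13 m
Total distance = 989/13 m

989/13 m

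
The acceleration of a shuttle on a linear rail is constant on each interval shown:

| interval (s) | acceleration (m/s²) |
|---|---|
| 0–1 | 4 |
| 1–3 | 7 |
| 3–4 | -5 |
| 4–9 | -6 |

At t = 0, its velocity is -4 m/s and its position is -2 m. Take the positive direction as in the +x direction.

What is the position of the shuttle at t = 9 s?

On each constant-a segment, Δv = aΔt and Δx = v₀Δt + ½aΔt²; chain segment to segment.
0–1 s: v starts -4 m/s; Δx = -4·1 + ½·4·1² = -2 m; v ends 0 m/s.
1–3 s: v starts 0 m/s; Δx = 0·2 + ½·7·2² = 14 m; v ends 14 m/s.
3–4 s: v starts 14 m/s; Δx = 14·1 + ½·-5·1² = 11.5 m; v ends 9 m/s.
4–9 s: v starts 9 m/s; Δx = 9·5 + ½·-6·5² = -30 m; v ends -21 m/s.
x(9) = -2 + Σ Δx = -8.5 m.

-8.5 m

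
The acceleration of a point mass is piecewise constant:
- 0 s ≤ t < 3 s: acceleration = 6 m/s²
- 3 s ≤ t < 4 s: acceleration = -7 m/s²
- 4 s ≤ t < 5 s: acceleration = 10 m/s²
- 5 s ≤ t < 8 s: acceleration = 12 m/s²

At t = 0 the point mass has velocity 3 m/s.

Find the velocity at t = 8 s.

Δv equals the area under the a-t graph; then v = v₀ + Δv.
0–3 s: 6 × 3 = 18 m/s
3–4 s: -7 × 1 = -7 m/s
4–5 s: 10 × 1 = 10 m/s
5–8 s: 12 × 3 = 36 m/s
Δv = 57 m/s, so v(8) = 3 + (57) = 60 m/s.

60 m/s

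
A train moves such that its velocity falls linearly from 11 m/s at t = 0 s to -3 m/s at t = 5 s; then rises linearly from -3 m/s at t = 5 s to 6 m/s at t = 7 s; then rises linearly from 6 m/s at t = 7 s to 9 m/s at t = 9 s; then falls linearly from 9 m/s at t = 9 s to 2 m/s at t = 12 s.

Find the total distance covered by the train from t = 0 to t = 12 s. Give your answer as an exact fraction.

418/7 m

Distance (not displacement) is the total path length: add the absolute areas under v-t.
0–5 s: v = 0 at t = 55/14 s; triangle areas 605/28 + 45/28 = 325/14 m
5–7 s: v = 0 at t = 17/3 s; triangle areas 1 + 4 = 5 m
7–9 s: |½(6 + 9)(2)| = 15 m
9–12 s: |½(9 + 2)(3)| = 16.5 m
Total distance = 418/7 m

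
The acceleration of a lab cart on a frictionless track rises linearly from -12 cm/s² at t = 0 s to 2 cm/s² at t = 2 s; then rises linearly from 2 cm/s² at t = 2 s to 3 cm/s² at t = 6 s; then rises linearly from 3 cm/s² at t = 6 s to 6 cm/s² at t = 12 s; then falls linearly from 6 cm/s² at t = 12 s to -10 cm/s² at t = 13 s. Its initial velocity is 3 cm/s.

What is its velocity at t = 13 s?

28 cm/s

Δv equals the area under the a-t graph; then v = v₀ + Δv.
0–2 s: ½(-12 + 2)(2) = -10 cm/s
2–6 s: ½(2 + 3)(4) = 10 cm/s
6–12 s: ½(3 + 6)(6) = 27 cm/s
12–13 s: ½(6 + -10)(1) = -2 cm/s
Δv = 25 cm/s, so v(13) = 3 + (25) = 28 cm/s.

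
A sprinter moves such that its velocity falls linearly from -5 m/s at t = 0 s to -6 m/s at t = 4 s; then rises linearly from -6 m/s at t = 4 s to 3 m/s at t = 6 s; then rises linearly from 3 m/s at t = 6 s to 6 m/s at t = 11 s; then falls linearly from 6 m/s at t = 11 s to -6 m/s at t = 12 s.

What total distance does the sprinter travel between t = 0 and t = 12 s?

Distance (not displacement) is the total path length: add the absolute areas under v-t.
0–4 s: |½(-5 + -6)(4)| = 22 m
4–6 s: v = 0 at t = 16/3 s; triangle areas 4 + 1 = 5 m
6–11 s: |½(3 + 6)(5)| = 22.5 m
11–12 s: v = 0 at t = 11.5 s; triangle areas 1.5 + 1.5 = 3 m
Total distance = 52.5 m

52.5 m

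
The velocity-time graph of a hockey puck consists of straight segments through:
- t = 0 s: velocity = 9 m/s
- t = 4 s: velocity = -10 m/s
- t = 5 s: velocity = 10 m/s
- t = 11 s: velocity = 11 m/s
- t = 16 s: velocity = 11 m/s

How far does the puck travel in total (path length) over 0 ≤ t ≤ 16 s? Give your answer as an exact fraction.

2699/19 m

Distance (not displacement) is the total path length: add the absolute areas under v-t.
0–4 s: v = 0 at t = 36/19 s; triangle areas 162/19 + 200/19 = 362/19 m
4–5 s: v = 0 at t = 4.5 s; triangle areas 2.5 + 2.5 = 5 m
5–11 s: |½(10 + 11)(6)| = 63 m
11–16 s: |11| × 5 = 55 m
Total distance = 2699/19 m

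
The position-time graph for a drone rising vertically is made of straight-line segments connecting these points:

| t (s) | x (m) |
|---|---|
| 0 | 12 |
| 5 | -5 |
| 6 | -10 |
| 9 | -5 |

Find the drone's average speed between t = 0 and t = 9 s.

Average speed = (total path length)/(elapsed time); on a piecewise-linear x-t graph the path length is Σ|Δx|.
0–5 s: |Δx| = |-5 − 12| = 17 m
5–6 s: |Δx| = |-10 − -5| = 5 m
6–9 s: |Δx| = |-5 − -10| = 5 m
Total path = 27 m; average speed = 27/9 = 3 m/s.

3 m/s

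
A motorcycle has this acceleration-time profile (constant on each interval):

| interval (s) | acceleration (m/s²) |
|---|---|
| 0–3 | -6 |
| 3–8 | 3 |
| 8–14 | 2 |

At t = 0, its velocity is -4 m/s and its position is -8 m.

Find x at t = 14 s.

On each constant-a segment, Δv = aΔt and Δx = v₀Δt + ½aΔt²; chain segment to segment.
0–3 s: v starts -4 m/s; Δx = -4·3 + ½·-6·3² = -39 m; v ends -22 m/s.
3–8 s: v starts -22 m/s; Δx = -22·5 + ½·3·5² = -72.5 m; v ends -7 m/s.
8–14 s: v starts -7 m/s; Δx = -7·6 + ½·2·6² = -6 m; v ends 5 m/s.
x(14) = -8 + Σ Δx = -125.5 m.

-125.5 m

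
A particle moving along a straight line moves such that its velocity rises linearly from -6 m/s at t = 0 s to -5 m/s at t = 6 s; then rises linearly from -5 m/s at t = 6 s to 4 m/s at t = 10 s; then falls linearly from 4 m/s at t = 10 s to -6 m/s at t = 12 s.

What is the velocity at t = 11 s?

-1 m/s

On 10–12 s the graph is linear from 4 to -6 m/s: v(11) = 4 + (-6 − 4)·(11 − 10)/(12 − 10) = -1 m/s.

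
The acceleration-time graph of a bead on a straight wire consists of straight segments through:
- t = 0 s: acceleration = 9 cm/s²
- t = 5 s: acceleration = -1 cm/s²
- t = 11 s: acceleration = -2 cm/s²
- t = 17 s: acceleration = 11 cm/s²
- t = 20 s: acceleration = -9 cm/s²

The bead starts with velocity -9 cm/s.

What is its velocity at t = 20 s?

32 cm/s

Δv equals the area under the a-t graph; then v = v₀ + Δv.
0–5 s: ½(9 + -1)(5) = 20 cm/s
5–11 s: ½(-1 + -2)(6) = -9 cm/s
11–17 s: ½(-2 + 11)(6) = 27 cm/s
17–20 s: ½(11 + -9)(3) = 3 cm/s
Δv = 41 cm/s, so v(20) = -9 + (41) = 32 cm/s.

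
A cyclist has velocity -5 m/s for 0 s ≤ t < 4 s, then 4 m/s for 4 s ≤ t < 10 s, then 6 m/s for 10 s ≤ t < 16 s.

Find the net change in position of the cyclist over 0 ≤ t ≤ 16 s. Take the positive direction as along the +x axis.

40 m

Net displacement equals the area under the velocity-time graph (areas below the axis count negative).
0–4 s: -5 × 4 = -20 m
4–10 s: 4 × 6 = 24 m
10–16 s: 6 × 6 = 36 m
Net displacement = 40 m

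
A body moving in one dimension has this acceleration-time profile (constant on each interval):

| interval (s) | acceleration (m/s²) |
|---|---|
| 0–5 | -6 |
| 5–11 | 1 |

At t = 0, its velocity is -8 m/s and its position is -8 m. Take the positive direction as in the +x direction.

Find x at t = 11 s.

On each constant-a segment, Δv = aΔt and Δx = v₀Δt + ½aΔt²; chain segment to segment.
0–5 s: v starts -8 m/s; Δx = -8·5 + ½·-6·5² = -115 m; v ends -38 m/s.
5–11 s: v starts -38 m/s; Δx = -38·6 + ½·1·6² = -210 m; v ends -32 m/s.
x(11) = -8 + Σ Δx = -333 m.

-333 m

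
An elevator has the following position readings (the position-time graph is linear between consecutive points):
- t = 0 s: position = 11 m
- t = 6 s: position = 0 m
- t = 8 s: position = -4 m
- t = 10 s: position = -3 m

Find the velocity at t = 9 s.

Velocity is the slope of the x-t graph on 8–10 s: (-3 − -4)/(10 − 8) = 0.5 m/s.

0.5 m/s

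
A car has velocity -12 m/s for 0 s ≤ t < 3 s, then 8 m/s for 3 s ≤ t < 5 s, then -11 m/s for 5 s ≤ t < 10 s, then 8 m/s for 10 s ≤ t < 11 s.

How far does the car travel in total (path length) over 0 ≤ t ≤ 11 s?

Total distance travelled is ∫|v| dt — sum the magnitudes of each area piece.
0–3 s: |-12| × 3 = 36 m
3–5 s: |8| × 2 = 16 m
5–10 s: |-11| × 5 = 55 m
10–11 s: |8| × 1 = 8 m
Total distance = 115 m

115 m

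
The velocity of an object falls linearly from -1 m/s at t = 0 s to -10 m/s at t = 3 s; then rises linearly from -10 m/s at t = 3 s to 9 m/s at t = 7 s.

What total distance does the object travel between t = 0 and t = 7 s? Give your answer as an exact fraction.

1351/38 m

Distance (not displacement) is the total path length: add the absolute areas under v-t.
0–3 s: |½(-1 + -10)(3)| = 16.5 m
3–7 s: v = 0 at t = 97/19 s; triangle areas 200/19 + 162/19 = 362/19 m
Total distance = 1351/38 m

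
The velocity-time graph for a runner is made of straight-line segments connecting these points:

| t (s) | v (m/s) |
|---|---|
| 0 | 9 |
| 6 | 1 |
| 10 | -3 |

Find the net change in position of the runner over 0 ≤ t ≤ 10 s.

26 m

Displacement is the signed area under the v-t curve.
0–6 s: ½(9 + 1)(6) = 30 m
6–10 s: ½(1 + -3)(4) = -4 m
Net displacement = 26 m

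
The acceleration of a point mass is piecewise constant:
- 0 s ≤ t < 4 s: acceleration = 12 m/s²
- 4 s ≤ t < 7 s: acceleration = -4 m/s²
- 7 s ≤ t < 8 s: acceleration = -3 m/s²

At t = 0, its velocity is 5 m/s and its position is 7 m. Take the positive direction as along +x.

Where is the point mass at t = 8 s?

303.5 m

On each constant-a segment, Δv = aΔt and Δx = v₀Δt + ½aΔt²; chain segment to segment.
0–4 s: v starts 5 m/s; Δx = 5·4 + ½·12·4² = 116 m; v ends 53 m/s.
4–7 s: v starts 53 m/s; Δx = 53·3 + ½·-4·3² = 141 m; v ends 41 m/s.
7–8 s: v starts 41 m/s; Δx = 41·1 + ½·-3·1² = 39.5 m; v ends 38 m/s.
x(8) = 7 + Σ Δx = 303.5 m.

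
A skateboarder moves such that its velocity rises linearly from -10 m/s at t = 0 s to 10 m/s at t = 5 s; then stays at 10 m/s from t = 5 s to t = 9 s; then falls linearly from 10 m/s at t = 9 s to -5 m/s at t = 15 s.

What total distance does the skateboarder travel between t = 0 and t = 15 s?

Distance (not displacement) is the total path length: add the absolute areas under v-t.
0–5 s: v = 0 at t = 2.5 s; triangle areas 12.5 + 12.5 = 25 m
5–9 s: |10| × 4 = 40 m
9–15 s: v = 0 at t = 13 s; triangle areas 20 + 5 = 25 m
Total distance = 90 m

90 m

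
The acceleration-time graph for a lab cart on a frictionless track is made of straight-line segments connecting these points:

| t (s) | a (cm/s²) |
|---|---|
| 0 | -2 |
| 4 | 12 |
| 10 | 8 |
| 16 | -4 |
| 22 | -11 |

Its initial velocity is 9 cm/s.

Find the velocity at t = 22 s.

56 cm/s

Δv equals the area under the a-t graph; then v = v₀ + Δv.
0–4 s: ½(-2 + 12)(4) = 20 cm/s
4–10 s: ½(12 + 8)(6) = 60 cm/s
10–16 s: ½(8 + -4)(6) = 12 cm/s
16–22 s: ½(-4 + -11)(6) = -45 cm/s
Δv = 47 cm/s, so v(22) = 9 + (47) = 56 cm/s.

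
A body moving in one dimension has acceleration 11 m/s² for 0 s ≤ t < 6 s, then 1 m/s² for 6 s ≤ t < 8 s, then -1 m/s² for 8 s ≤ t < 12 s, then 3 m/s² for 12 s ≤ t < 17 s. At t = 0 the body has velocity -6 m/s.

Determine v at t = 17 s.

Δv equals the area under the a-t graph; then v = v₀ + Δv.
0–6 s: 11 × 6 = 66 m/s
6–8 s: 1 × 2 = 2 m/s
8–12 s: -1 × 4 = -4 m/s
12–17 s: 3 × 5 = 15 m/s
Δv = 79 m/s, so v(17) = -6 + (79) = 73 m/s.

73 m/s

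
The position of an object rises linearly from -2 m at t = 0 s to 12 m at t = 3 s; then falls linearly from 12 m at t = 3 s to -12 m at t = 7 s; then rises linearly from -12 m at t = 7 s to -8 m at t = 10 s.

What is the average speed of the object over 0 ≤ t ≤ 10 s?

4.2 m/s

Average speed = (total path length)/(elapsed time); on a piecewise-linear x-t graph the path length is Σ|Δx|.
0–3 s: |Δx| = |12 − -2| = 14 m
3–7 s: |Δx| = |-12 − 12| = 24 m
7–10 s: |Δx| = |-8 − -12| = 4 m
Total path = 42 m; average speed = 42/10 = 4.2 m/s.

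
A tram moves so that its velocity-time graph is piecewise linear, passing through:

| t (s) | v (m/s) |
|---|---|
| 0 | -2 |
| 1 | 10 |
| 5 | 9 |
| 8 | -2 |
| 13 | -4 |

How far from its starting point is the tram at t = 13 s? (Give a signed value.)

Displacement is the signed area under the v-t curve.
0–1 s: ½(-2 + 10)(1) = 4 m
1–5 s: ½(10 + 9)(4) = 38 m
5–8 s: ½(9 + -2)(3) = 10.5 m
8–13 s: ½(-2 + -4)(5) = -15 m
Net displacement = 37.5 m

37.5 m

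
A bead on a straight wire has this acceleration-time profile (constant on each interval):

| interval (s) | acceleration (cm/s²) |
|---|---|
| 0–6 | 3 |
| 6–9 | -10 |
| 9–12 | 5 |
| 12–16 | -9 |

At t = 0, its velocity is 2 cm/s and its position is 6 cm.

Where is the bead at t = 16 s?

On each constant-a segment, Δv = aΔt and Δx = v₀Δt + ½aΔt²; chain segment to segment.
0–6 s: v starts 2 cm/s; Δx = 2·6 + ½·3·6² = 66 cm; v ends 20 cm/s.
6–9 s: v starts 20 cm/s; Δx = 20·3 + ½·-10·3² = 15 cm; v ends -10 cm/s.
9–12 s: v starts -10 cm/s; Δx = -10·3 + ½·5·3² = -7.5 cm; v ends 5 cm/s.
12–16 s: v starts 5 cm/s; Δx = 5·4 + ½·-9·4² = -52 cm; v ends -31 cm/s.
x(16) = 6 + Σ Δx = 27.5 cm.

27.5 cm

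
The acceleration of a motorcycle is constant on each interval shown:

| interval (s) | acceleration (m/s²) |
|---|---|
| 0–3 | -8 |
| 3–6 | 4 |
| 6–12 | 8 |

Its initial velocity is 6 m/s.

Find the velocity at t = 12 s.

42 m/s

Δv equals the area under the a-t graph; then v = v₀ + Δv.
0–3 s: -8 × 3 = -24 m/s
3–6 s: 4 × 3 = 12 m/s
6–12 s: 8 × 6 = 48 m/s
Δv = 36 m/s, so v(12) = 6 + (36) = 42 m/s.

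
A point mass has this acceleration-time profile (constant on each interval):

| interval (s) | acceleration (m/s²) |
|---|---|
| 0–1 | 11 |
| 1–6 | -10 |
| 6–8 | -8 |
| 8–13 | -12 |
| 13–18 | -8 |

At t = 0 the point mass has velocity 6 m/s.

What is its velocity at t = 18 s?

-149 m/s

Δv equals the area under the a-t graph; then v = v₀ + Δv.
0–1 s: 11 × 1 = 11 m/s
1–6 s: -10 × 5 = -50 m/s
6–8 s: -8 × 2 = -16 m/s
8–13 s: -12 × 5 = -60 m/s
13–18 s: -8 × 5 = -40 m/s
Δv = -155 m/s, so v(18) = 6 + (-155) = -149 m/s.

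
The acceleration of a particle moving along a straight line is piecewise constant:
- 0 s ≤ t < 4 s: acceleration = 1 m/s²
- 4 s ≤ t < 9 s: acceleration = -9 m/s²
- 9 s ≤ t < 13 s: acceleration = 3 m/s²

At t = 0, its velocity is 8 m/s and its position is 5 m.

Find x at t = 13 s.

On each constant-a segment, Δv = aΔt and Δx = v₀Δt + ½aΔt²; chain segment to segment.
0–4 s: v starts 8 m/s; Δx = 8·4 + ½·1·4² = 40 m; v ends 12 m/s.
4–9 s: v starts 12 m/s; Δx = 12·5 + ½·-9·5² = -52.5 m; v ends -33 m/s.
9–13 s: v starts -33 m/s; Δx = -33·4 + ½·3·4² = -108 m; v ends -21 m/s.
x(13) = 5 + Σ Δx = -115.5 m.

-115.5 m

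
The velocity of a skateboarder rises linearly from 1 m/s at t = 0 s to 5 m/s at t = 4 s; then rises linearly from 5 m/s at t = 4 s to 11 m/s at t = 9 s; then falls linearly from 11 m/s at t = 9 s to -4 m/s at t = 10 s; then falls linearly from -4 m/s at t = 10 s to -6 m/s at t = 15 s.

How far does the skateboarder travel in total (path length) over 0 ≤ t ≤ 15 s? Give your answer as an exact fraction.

Total distance travelled is ∫|v| dt — sum the magnitudes of each area piece.
0–4 s: |½(1 + 5)(4)| = 12 m
4–9 s: |½(5 + 11)(5)| = 40 m
9–10 s: v = 0 at t = 146/15 s; triangle areas 121/30 + 8/15 = 137/30 m
10–15 s: |½(-4 + -6)(5)| = 25 m
Total distance = 2447/30 m

2447/30 m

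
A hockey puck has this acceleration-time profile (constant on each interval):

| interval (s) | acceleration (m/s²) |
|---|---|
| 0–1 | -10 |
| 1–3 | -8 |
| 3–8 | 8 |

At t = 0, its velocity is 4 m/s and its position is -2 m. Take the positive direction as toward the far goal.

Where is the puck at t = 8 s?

-41 m

On each constant-a segment, Δv = aΔt and Δx = v₀Δt + ½aΔt²; chain segment to segment.
0–1 s: v starts 4 m/s; Δx = 4·1 + ½·-10·1² = -1 m; v ends -6 m/s.
1–3 s: v starts -6 m/s; Δx = -6·2 + ½·-8·2² = -28 m; v ends -22 m/s.
3–8 s: v starts -22 m/s; Δx = -22·5 + ½·8·5² = -10 m; v ends 18 m/s.
x(8) = -2 + Σ Δx = -41 m.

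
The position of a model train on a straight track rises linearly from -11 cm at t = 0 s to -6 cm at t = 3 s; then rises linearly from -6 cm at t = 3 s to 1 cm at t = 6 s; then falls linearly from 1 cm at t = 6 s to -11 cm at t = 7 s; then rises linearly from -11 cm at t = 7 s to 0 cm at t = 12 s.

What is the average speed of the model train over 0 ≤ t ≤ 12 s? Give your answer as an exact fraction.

Average speed = (total path length)/(elapsed time); on a piecewise-linear x-t graph the path length is Σ|Δx|.
0–3 s: |Δx| = |-6 − -11| = 5 cm
3–6 s: |Δx| = |1 − -6| = 7 cm
6–7 s: |Δx| = |-11 − 1| = 12 cm
7–12 s: |Δx| = |0 − -11| = 11 cm
Total path = 35 cm; average speed = 35/12 = 35/12 cm/s.

35/12 cm/s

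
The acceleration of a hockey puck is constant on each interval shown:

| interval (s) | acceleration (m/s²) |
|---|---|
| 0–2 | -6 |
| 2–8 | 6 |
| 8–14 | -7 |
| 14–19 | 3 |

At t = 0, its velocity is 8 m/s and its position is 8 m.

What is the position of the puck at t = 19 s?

On each constant-a segment, Δv = aΔt and Δx = v₀Δt + ½aΔt²; chain segment to segment.
0–2 s: v starts 8 m/s; Δx = 8·2 + ½·-6·2² = 4 m; v ends -4 m/s.
2–8 s: v starts -4 m/s; Δx = -4·6 + ½·6·6² = 84 m; v ends 32 m/s.
8–14 s: v starts 32 m/s; Δx = 32·6 + ½·-7·6² = 66 m; v ends -10 m/s.
14–19 s: v starts -10 m/s; Δx = -10·5 + ½·3·5² = -12.5 m; v ends 5 m/s.
x(19) = 8 + Σ Δx = 149.5 m.

149.5 m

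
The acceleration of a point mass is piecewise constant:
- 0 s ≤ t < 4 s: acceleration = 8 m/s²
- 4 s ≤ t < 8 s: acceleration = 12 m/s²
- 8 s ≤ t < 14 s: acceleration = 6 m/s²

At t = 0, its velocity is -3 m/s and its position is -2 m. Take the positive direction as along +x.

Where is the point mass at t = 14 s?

832 m

On each constant-a segment, Δv = aΔt and Δx = v₀Δt + ½aΔt²; chain segment to segment.
0–4 s: v starts -3 m/s; Δx = -3·4 + ½·8·4² = 52 m; v ends 29 m/s.
4–8 s: v starts 29 m/s; Δx = 29·4 + ½·12·4² = 212 m; v ends 77 m/s.
8–14 s: v starts 77 m/s; Δx = 77·6 + ½·6·6² = 570 m; v ends 113 m/s.
x(14) = -2 + Σ Δx = 832 m.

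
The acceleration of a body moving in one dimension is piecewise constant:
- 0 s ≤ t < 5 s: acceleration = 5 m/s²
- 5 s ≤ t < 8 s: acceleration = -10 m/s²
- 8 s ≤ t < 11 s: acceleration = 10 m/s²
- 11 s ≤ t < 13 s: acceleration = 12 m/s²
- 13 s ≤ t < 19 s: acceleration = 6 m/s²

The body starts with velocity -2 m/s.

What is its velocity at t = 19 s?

Δv equals the area under the a-t graph; then v = v₀ + Δv.
0–5 s: 5 × 5 = 25 m/s
5–8 s: -10 × 3 = -30 m/s
8–11 s: 10 × 3 = 30 m/s
11–13 s: 12 × 2 = 24 m/s
13–19 s: 6 × 6 = 36 m/s
Δv = 85 m/s, so v(19) = -2 + (85) = 83 m/s.

83 m/s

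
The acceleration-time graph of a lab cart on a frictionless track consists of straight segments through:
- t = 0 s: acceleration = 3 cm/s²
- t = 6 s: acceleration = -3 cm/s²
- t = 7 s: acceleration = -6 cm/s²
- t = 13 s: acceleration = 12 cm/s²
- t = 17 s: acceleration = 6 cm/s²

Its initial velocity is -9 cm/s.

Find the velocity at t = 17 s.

40.5 cm/s

Δv equals the area under the a-t graph; then v = v₀ + Δv.
0–6 s: ½(3 + -3)(6) = 0 cm/s
6–7 s: ½(-3 + -6)(1) = -4.5 cm/s
7–13 s: ½(-6 + 12)(6) = 18 cm/s
13–17 s: ½(12 + 6)(4) = 36 cm/s
Δv = 49.5 cm/s, so v(17) = -9 + (49.5) = 40.5 cm/s.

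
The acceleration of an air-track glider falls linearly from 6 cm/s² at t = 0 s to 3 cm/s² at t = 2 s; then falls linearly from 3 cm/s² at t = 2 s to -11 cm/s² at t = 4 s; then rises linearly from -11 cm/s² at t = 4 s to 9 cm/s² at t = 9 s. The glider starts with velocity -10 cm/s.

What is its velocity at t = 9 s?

Δv equals the area under the a-t graph; then v = v₀ + Δv.
0–2 s: ½(6 + 3)(2) = 9 cm/s
2–4 s: ½(3 + -11)(2) = -8 cm/s
4–9 s: ½(-11 + 9)(5) = -5 cm/s
Δv = -4 cm/s, so v(9) = -10 + (-4) = -14 cm/s.

-14 cm/s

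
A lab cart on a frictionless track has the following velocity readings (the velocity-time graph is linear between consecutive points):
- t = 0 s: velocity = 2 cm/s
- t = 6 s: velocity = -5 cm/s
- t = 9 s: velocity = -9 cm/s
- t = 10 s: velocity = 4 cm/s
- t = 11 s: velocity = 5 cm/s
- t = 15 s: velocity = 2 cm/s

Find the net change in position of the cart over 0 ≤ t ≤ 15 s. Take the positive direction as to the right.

Net displacement equals the area under the velocity-time graph (areas below the axis count negative).
0–6 s: ½(2 + -5)(6) = -9 cm
6–9 s: ½(-5 + -9)(3) = -21 cm
9–10 s: ½(-9 + 4)(1) = -2.5 cm
10–11 s: ½(4 + 5)(1) = 4.5 cm
11–15 s: ½(5 + 2)(4) = 14 cm
Net displacement = -14 cm

-14 cm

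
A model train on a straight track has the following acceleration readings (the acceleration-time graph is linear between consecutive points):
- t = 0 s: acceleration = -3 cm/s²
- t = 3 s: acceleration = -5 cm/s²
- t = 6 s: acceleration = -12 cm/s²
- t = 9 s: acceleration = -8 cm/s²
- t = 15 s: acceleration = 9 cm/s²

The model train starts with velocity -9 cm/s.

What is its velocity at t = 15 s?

Δv equals the area under the a-t graph; then v = v₀ + Δv.
0–3 s: ½(-3 + -5)(3) = -12 cm/s
3–6 s: ½(-5 + -12)(3) = -25.5 cm/s
6–9 s: ½(-12 + -8)(3) = -30 cm/s
9–15 s: ½(-8 + 9)(6) = 3 cm/s
Δv = -64.5 cm/s, so v(15) = -9 + (-64.5) = -73.5 cm/s.

-73.5 cm/s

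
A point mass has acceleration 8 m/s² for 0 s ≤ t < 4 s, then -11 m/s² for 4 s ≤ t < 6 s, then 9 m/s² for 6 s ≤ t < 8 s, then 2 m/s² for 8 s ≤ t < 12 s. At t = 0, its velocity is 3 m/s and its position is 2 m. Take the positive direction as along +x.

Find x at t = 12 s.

310 m

On each constant-a segment, Δv = aΔt and Δx = v₀Δt + ½aΔt²; chain segment to segment.
0–4 s: v starts 3 m/s; Δx = 3·4 + ½·8·4² = 76 m; v ends 35 m/s.
4–6 s: v starts 35 m/s; Δx = 35·2 + ½·-11·2² = 48 m; v ends 13 m/s.
6–8 s: v starts 13 m/s; Δx = 13·2 + ½·9·2² = 44 m; v ends 31 m/s.
8–12 s: v starts 31 m/s; Δx = 31·4 + ½·2·4² = 140 m; v ends 39 m/s.
x(12) = 2 + Σ Δx = 310 m.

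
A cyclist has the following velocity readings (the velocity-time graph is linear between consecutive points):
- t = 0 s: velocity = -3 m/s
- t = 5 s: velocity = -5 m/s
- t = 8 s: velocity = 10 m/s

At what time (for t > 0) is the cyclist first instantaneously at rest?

v changes sign on 5–8 s (from -5 to 10); the graph is linear there, so v = 0 at t = 5 + (5)·(8 − 5)/(10 − -5) = 6 s.

t = 6 s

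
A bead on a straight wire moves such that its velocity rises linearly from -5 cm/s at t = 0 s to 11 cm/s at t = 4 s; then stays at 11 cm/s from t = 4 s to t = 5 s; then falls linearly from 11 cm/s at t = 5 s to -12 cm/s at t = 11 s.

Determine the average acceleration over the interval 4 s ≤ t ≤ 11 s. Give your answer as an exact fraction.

Average acceleration = Δv/Δt = (-12 − 11)/(11 − 4) = -23/7 cm/s².

-23/7 cm/s²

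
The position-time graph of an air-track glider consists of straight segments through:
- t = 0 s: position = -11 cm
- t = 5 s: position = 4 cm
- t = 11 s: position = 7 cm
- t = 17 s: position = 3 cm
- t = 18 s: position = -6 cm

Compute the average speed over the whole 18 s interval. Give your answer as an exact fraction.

31/18 cm/s

Average speed = (total path length)/(elapsed time); on a piecewise-linear x-t graph the path length is Σ|Δx|.
0–5 s: |Δx| = |4 − -11| = 15 cm
5–11 s: |Δx| = |7 − 4| = 3 cm
11–17 s: |Δx| = |3 − 7| = 4 cm
17–18 s: |Δx| = |-6 − 3| = 9 cm
Total path = 31 cm; average speed = 31/18 = 31/18 cm/s.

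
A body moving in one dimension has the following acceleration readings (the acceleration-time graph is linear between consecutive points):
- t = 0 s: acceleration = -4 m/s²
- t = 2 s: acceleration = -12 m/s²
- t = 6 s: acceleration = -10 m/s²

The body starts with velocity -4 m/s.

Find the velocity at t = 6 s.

Δv equals the area under the a-t graph; then v = v₀ + Δv.
0–2 s: ½(-4 + -12)(2) = -16 m/s
2–6 s: ½(-12 + -10)(4) = -44 m/s
Δv = -60 m/s, so v(6) = -4 + (-60) = -64 m/s.

-64 m/s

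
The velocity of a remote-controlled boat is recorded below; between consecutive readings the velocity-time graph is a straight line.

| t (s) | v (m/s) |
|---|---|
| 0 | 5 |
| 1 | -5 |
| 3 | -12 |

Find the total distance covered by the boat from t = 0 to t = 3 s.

19.5 m

Distance (not displacement) is the total path length: add the absolute areas under v-t.
0–1 s: v = 0 at t = 0.5 s; triangle areas 1.25 + 1.25 = 2.5 m
1–3 s: |½(-5 + -12)(2)| = 17 m
Total distance = 19.5 m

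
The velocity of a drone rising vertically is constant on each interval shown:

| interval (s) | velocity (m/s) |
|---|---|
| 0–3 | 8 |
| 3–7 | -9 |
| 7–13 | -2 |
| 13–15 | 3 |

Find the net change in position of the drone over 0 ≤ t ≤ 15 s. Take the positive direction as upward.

Net displacement equals the area under the velocity-time graph (areas below the axis count negative).
0–3 s: 8 × 3 = 24 m
3–7 s: -9 × 4 = -36 m
7–13 s: -2 × 6 = -12 m
13–15 s: 3 × 2 = 6 m
Net displacement = -18 m

-18 m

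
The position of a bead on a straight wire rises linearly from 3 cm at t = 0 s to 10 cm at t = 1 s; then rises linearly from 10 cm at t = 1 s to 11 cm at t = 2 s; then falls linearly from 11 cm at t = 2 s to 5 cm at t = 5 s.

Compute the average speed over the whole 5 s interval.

Average speed = (total path length)/(elapsed time); on a piecewise-linear x-t graph the path length is Σ|Δx|.
0–1 s: |Δx| = |10 − 3| = 7 cm
1–2 s: |Δx| = |11 − 10| = 1 cm
2–5 s: |Δx| = |5 − 11| = 6 cm
Total path = 14 cm; average speed = 14/5 = 2.8 cm/s.

2.8 cm/s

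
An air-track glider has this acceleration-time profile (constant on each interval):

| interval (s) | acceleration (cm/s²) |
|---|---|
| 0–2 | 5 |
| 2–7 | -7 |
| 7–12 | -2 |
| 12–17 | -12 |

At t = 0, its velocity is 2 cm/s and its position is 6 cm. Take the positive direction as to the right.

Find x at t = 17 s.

On each constant-a segment, Δv = aΔt and Δx = v₀Δt + ½aΔt²; chain segment to segment.
0–2 s: v starts 2 cm/s; Δx = 2·2 + ½·5·2² = 14 cm; v ends 12 cm/s.
2–7 s: v starts 12 cm/s; Δx = 12·5 + ½·-7·5² = -27.5 cm; v ends -23 cm/s.
7–12 s: v starts -23 cm/s; Δx = -23·5 + ½·-2·5² = -140 cm; v ends -33 cm/s.
12–17 s: v starts -33 cm/s; Δx = -33·5 + ½·-12·5² = -315 cm; v ends -93 cm/s.
x(17) = 6 + Σ Δx = -462.5 cm.

-462.5 cm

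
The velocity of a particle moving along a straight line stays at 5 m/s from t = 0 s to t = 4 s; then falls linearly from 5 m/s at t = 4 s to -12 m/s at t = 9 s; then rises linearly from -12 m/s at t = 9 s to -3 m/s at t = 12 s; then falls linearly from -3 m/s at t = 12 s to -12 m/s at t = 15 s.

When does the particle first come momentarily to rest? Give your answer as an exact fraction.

v changes sign on 4–9 s (from 5 to -12); the graph is linear there, so v = 0 at t = 4 + (-5)·(9 − 4)/(-12 − 5) = 93/17 s.

t = 93/17 s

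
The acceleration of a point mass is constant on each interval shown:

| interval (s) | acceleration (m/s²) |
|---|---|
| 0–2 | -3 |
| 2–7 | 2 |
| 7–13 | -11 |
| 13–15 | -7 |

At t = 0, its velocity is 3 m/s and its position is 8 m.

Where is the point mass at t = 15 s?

On each constant-a segment, Δv = aΔt and Δx = v₀Δt + ½aΔt²; chain segment to segment.
0–2 s: v starts 3 m/s; Δx = 3·2 + ½·-3·2² = 0 m; v ends -3 m/s.
2–7 s: v starts -3 m/s; Δx = -3·5 + ½·2·5² = 10 m; v ends 7 m/s.
7–13 s: v starts 7 m/s; Δx = 7·6 + ½·-11·6² = -156 m; v ends -59 m/s.
13–15 s: v starts -59 m/s; Δx = -59·2 + ½·-7·2² = -132 m; v ends -73 m/s.
x(15) = 8 + Σ Δx = -270 m.

-270 m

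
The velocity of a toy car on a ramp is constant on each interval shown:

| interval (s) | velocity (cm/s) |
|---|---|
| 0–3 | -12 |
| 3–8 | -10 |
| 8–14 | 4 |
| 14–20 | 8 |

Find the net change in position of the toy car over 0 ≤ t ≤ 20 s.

Net displacement equals the area under the velocity-time graph (areas below the axis count negative).
0–3 s: -12 × 3 = -36 cm
3–8 s: -10 × 5 = -50 cm
8–14 s: 4 × 6 = 24 cm
14–20 s: 8 × 6 = 48 cm
Net displacement = -14 cm

-14 cm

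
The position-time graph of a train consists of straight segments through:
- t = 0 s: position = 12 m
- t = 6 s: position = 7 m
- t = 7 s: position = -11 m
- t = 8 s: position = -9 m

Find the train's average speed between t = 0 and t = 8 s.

Average speed = (total path length)/(elapsed time); on a piecewise-linear x-t graph the path length is Σ|Δx|.
0–6 s: |Δx| = |7 − 12| = 5 m
6–7 s: |Δx| = |-11 − 7| = 18 m
7–8 s: |Δx| = |-9 − -11| = 2 m
Total path = 25 m; average speed = 25/8 = 3.125 m/s.

3.125 m/s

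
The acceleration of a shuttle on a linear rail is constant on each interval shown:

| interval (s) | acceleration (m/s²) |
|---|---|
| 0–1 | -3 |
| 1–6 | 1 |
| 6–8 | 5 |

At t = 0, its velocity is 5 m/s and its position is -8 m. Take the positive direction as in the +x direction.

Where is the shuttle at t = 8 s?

On each constant-a segment, Δv = aΔt and Δx = v₀Δt + ½aΔt²; chain segment to segment.
0–1 s: v starts 5 m/s; Δx = 5·1 + ½·-3·1² = 3.5 m; v ends 2 m/s.
1–6 s: v starts 2 m/s; Δx = 2·5 + ½·1·5² = 22.5 m; v ends 7 m/s.
6–8 s: v starts 7 m/s; Δx = 7·2 + ½·5·2² = 24 m; v ends 17 m/s.
x(8) = -8 + Σ Δx = 42 m.

42 m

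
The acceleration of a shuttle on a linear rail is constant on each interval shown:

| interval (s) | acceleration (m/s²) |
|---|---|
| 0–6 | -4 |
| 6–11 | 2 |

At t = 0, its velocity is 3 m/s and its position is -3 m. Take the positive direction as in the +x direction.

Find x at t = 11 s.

-137 m

On each constant-a segment, Δv = aΔt and Δx = v₀Δt + ½aΔt²; chain segment to segment.
0–6 s: v starts 3 m/s; Δx = 3·6 + ½·-4·6² = -54 m; v ends -21 m/s.
6–11 s: v starts -21 m/s; Δx = -21·5 + ½·2·5² = -80 m; v ends -11 m/s.
x(11) = -3 + Σ Δx = -137 m.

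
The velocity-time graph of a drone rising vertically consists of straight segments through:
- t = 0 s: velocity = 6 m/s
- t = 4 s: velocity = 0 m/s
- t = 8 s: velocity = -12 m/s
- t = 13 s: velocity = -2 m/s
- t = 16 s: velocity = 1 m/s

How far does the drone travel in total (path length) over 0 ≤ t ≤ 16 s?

Total distance travelled is ∫|v| dt — sum the magnitudes of each area piece.
0–4 s: |½(6 + 0)(4)| = 12 m
4–8 s: |½(0 + -12)(4)| = 24 m
8–13 s: |½(-12 + -2)(5)| = 35 m
13–16 s: v = 0 at t = 15 s; triangle areas 2 + 0.5 = 2.5 m
Total distance = 73.5 m

73.5 m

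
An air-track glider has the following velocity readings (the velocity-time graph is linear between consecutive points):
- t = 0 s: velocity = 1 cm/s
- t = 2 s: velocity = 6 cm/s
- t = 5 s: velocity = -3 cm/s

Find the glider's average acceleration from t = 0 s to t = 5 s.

-0.8 cm/s²

Average acceleration = Δv/Δt = (-3 − 1)/(5 − 0) = -0.8 cm/s².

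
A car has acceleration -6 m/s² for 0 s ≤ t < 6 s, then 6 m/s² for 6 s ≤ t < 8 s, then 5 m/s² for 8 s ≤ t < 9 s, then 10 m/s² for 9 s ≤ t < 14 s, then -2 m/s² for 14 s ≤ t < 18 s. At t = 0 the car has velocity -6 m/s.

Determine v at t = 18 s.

17 m/s

Δv equals the area under the a-t graph; then v = v₀ + Δv.
0–6 s: -6 × 6 = -36 m/s
6–8 s: 6 × 2 = 12 m/s
8–9 s: 5 × 1 = 5 m/s
9–14 s: 10 × 5 = 50 m/s
14–18 s: -2 × 4 = -8 m/s
Δv = 23 m/s, so v(18) = -6 + (23) = 17 m/s.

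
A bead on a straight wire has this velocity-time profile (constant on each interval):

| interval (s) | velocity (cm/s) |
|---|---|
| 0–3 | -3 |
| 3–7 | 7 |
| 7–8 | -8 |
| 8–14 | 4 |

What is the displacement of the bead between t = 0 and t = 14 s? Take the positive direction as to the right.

Net displacement equals the area under the velocity-time graph (areas below the axis count negative).
0–3 s: -3 × 3 = -9 cm
3–7 s: 7 × 4 = 28 cm
7–8 s: -8 × 1 = -8 cm
8–14 s: 4 × 6 = 24 cm
Net displacement = 35 cm

35 cm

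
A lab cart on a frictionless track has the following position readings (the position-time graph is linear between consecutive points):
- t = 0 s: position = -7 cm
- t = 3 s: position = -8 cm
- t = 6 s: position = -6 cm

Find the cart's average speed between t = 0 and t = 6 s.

Average speed = (total path length)/(elapsed time); on a piecewise-linear x-t graph the path length is Σ|Δx|.
0–3 s: |Δx| = |-8 − -7| = 1 cm
3–6 s: |Δx| = |-6 − -8| = 2 cm
Total path = 3 cm; average speed = 3/6 = 0.5 cm/s.

0.5 cm/s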